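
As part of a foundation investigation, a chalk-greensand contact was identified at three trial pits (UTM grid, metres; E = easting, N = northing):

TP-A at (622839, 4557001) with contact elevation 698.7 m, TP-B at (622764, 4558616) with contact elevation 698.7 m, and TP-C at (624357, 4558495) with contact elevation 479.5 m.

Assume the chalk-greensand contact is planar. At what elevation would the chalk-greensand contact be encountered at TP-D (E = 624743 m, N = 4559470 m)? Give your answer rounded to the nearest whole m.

420 m

Let the plane be z = a·E + b·N + c.
TP-B−TP-A: −75a + 1615b = 0;  TP-C−TP-A: 1518a + 1494b = −219.2.
Solving gives a = −0.13808911, b = −0.00641281.
Then c = 698.7 − a·622839 − b·4557001 = 115929.15.
At (624743, 4559470): z = −86270.2 − 29239.0 + 115929.15 = 419.9 m.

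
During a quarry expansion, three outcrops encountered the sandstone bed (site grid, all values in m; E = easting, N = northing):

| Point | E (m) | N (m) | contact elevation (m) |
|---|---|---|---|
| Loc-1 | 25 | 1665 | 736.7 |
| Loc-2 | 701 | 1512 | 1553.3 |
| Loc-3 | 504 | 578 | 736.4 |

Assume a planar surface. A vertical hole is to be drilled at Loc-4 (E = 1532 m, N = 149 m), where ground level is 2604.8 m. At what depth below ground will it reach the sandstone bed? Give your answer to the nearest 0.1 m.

742.7 m

Two edge vectors: Loc-1→Loc-2 = (676, -153, 816.6), Loc-1→Loc-3 = (479, -1087, -0.3).
Normal n = (Loc-1→Loc-2) × (Loc-1→Loc-3) = (887690.1, 391354.2, -661525).
So ∂z/∂E = −n_x/n_z = 1.341884 and ∂z/∂N = −n_y/n_z = 0.591594.
Intercept c from Loc-1: 736.7 − 33.55 − 985.00 = −281.85.
At (1532, 149): z_contact = 2055.77 + 88.15 − 281.85 = 1862.06 m.
Depth below ground = 2604.8 − 1862.06 = 742.7 m.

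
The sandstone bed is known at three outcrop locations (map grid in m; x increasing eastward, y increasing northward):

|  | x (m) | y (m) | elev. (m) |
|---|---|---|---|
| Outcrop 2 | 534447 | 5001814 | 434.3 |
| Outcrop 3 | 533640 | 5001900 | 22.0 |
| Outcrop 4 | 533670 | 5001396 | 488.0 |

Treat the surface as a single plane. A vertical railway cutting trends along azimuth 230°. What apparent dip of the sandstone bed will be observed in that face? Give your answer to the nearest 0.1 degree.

14.6°

Two edge vectors: Outcrop 2→Outcrop 3 = (-807, 86, -412.3), Outcrop 2→Outcrop 4 = (-777, -418, 53.7).
Normal n = (Outcrop 2→Outcrop 3) × (Outcrop 2→Outcrop 4) = (-167723.2, 363693, 404148).
So ∂z/∂x = −n_x/n_z = 0.41500 and ∂z/∂y = −n_y/n_z = −0.89990.
Unit vector along 230° is (sin 230°, cos 230°) = (-0.7660, -0.6428).
Slope in that direction = a·(-0.7660) + b·(-0.6428) = 0.26053.
Apparent dip = arctan|0.26053| = 14.6° (true dip is 44.7°, so apparent ≤ true as expected).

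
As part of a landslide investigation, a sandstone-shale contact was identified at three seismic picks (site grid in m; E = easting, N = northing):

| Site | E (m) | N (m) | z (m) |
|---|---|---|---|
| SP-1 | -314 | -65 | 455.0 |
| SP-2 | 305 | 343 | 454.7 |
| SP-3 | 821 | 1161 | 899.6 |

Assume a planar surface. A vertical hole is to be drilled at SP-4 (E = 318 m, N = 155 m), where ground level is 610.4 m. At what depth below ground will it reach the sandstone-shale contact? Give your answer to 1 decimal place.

Two edge vectors: SP-1→SP-2 = (619, 408, -0.3), SP-1→SP-3 = (1135, 1226, 444.6).
Normal n = (SP-1→SP-2) × (SP-1→SP-3) = (181764.6, -275547.9, 295814).
So ∂z/∂E = −n_x/n_z = −0.614456 and ∂z/∂N = −n_y/n_z = 0.931490.
Intercept c from SP-1: 455 − 192.94 + 60.55 = 322.61.
At (318, 155): z_contact = −195.40 + 144.38 + 322.61 = 271.59 m.
Depth below ground = 610.4 − 271.59 = 338.8 m.

338.8 m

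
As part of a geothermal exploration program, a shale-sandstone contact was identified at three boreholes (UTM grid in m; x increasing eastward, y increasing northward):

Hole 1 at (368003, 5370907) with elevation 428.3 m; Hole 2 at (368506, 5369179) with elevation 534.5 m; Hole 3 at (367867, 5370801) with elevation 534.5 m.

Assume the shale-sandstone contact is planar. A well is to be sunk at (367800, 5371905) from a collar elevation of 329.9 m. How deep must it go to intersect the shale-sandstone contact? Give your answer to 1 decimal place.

15.2 m

Two edge vectors: Hole 1→Hole 2 = (503, -1728, 106.2), Hole 1→Hole 3 = (-136, -106, 106.2).
Normal n = (Hole 1→Hole 2) × (Hole 1→Hole 3) = (-172256.4, -67861.8, -288326).
So ∂z/∂x = −n_x/n_z = −0.597436235 and ∂z/∂y = −n_y/n_z = −0.235364830.
Intercept c from Hole 1: 428.3 + 219858.33 + 1264122.61 = 1484409.24.
At (367800, 5371905): z_contact = −219737.05 − 1264357.51 + 1484409.24 = 314.69 m.
Depth below ground = 329.9 − 314.69 = 15.2 m.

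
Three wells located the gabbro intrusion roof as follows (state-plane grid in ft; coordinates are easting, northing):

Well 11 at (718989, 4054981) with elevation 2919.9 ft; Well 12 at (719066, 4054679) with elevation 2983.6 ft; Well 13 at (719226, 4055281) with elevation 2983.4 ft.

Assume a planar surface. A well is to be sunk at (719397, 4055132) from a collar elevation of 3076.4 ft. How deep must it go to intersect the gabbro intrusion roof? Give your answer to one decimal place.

Let the plane be z = a·easting + b·northing + c.
Well 12−Well 11: 77a − 302b = 63.7;  Well 13−Well 11: 237a + 300b = 63.5.
Solving gives a = 0.404408813, b = −0.107816296.
Then c = 2919.9 − a·718989 − b·4054981 = 149347.44.
At (719397, 4055132): z_contact = 290930.49 − 437209.31 + 149347.44 = 3068.62 ft.
Depth below ground = 3076.4 − 3068.62 = 7.8 ft.

7.8 ft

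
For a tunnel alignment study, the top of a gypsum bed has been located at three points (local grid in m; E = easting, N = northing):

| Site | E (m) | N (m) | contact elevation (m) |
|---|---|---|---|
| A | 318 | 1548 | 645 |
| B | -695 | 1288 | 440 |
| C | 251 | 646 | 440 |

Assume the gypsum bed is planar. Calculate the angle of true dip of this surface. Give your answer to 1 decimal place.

14.7°

Two edge vectors: A→B = (-1013, -260, -205), A→C = (-67, -902, -205).
Normal n = (A→B) × (A→C) = (-131610, -193930, 896306).
So ∂z/∂E = −n_x/n_z = 0.14684 and ∂z/∂N = −n_y/n_z = 0.21637.
Gradient magnitude |∇z| = √(a² + b²) = √(0.02156 + 0.04681) = 0.26149.
True dip = arctan(0.26149) = 14.7°, dipping toward SW (azimuth ≈ 214°).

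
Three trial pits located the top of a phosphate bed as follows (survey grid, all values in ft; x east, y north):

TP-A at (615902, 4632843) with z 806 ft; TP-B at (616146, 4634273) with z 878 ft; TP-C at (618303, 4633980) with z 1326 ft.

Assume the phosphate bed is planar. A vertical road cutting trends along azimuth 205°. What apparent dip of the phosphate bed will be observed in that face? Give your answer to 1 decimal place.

5.8°

Two edge vectors: TP-A→TP-B = (244, 1430, 72), TP-A→TP-C = (2401, 1137, 520).
Normal n = (TP-A→TP-B) × (TP-A→TP-C) = (661736, 45992, -3156002).
So ∂z/∂x = −n_x/n_z = 0.20968 and ∂z/∂y = −n_y/n_z = 0.01457.
Unit vector along 205° is (sin 205°, cos 205°) = (-0.4226, -0.9063).
Slope in that direction = a·(-0.4226) + b·(-0.9063) = −0.10182.
Apparent dip = arctan|0.10182| = 5.8° (true dip is 11.9°, so apparent ≤ true as expected).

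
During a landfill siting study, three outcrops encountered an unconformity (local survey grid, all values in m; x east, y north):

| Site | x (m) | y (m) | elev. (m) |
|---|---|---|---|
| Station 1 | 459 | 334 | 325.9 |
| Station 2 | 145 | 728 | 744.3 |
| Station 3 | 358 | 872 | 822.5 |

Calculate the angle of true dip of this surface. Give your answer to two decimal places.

42.28°

Let the plane be z = a·x + b·y + c.
Station 2−Station 1: −314a + 394b = 418.4;  Station 3−Station 1: −101a + 538b = 496.6.
Solving gives a = −0.22796, b = 0.88025.
Gradient magnitude |∇z| = √(a² + b²) = √(0.05197 + 0.77484) = 0.90929.
True dip = arctan(0.90929) = 42.28°, dipping toward SSE (azimuth ≈ 165°).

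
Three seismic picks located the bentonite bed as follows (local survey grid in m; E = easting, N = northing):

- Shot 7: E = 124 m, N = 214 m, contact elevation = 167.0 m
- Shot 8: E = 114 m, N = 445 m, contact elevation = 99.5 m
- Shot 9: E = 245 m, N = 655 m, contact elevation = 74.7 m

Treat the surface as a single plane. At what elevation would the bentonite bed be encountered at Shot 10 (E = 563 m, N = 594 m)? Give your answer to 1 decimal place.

174.8 m

Two edge vectors: Shot 7→Shot 8 = (-10, 231, -67.5), Shot 7→Shot 9 = (121, 441, -92.3).
Normal n = (Shot 7→Shot 8) × (Shot 7→Shot 9) = (8446.2, -9090.5, -32361).
So ∂z/∂E = −n_x/n_z = 0.26100 and ∂z/∂N = −n_y/n_z = −0.28091.
Intercept c from Shot 7: 167 − 32.36 + 60.11 = 194.75.
At (563, 594): z = 146.9 − 166.9 + 194.75 = 174.8 m.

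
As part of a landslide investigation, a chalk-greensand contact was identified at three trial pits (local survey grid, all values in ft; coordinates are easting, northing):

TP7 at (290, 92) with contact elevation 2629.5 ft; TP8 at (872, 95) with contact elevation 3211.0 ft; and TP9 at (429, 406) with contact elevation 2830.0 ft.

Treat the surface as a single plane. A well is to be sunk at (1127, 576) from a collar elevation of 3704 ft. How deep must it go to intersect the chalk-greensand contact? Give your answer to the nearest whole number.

144 ft

Let the plane be z = a·easting + b·northing + c.
TP8−TP7: 582a + 3b = 581.5;  TP9−TP7: 139a + 314b = 200.5.
Solving gives a = 0.99813, b = 0.19669.
Then c = 2629.5 − a·290 − b·92 = 2321.95.
At (1127, 576): z_contact = 1124.9 + 113.3 + 2321.95 = 3560.1 ft.
Depth below ground = 3704 − 3560.1 = 144 ft.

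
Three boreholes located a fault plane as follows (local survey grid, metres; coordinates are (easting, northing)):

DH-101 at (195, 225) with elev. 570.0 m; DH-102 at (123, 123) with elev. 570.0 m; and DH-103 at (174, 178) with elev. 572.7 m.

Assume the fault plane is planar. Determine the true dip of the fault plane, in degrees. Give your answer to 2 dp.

15.19°

Let the plane be z = a·E + b·N + c.
DH-102−DH-101: −72a − 102b = 0;  DH-103−DH-101: −21a − 47b = 2.7.
Solving gives a = 0.22174, b = −0.15652.
Gradient magnitude |∇z| = √(a² + b²) = √(0.04917 + 0.02450) = 0.27142.
True dip = arctan(0.27142) = 15.19°, dipping toward NW (azimuth ≈ 305°).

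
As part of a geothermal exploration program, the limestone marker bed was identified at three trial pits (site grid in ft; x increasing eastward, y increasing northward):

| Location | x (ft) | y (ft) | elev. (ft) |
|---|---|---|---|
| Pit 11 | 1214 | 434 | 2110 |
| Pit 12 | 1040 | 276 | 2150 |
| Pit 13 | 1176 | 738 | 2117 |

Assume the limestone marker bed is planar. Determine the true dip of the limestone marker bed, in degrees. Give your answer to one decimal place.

12.7°

Two edge vectors: Pit 11→Pit 12 = (-174, -158, 40), Pit 11→Pit 13 = (-38, 304, 7).
Normal n = (Pit 11→Pit 12) × (Pit 11→Pit 13) = (-13266, -302, -58900).
So ∂z/∂x = −n_x/n_z = −0.22523 and ∂z/∂y = −n_y/n_z = −0.00513.
Gradient magnitude |∇z| = √(a² + b²) = √(0.05073 + 0.00003) = 0.22529.
True dip = arctan(0.22529) = 12.7°, dipping toward E (azimuth ≈ 089°).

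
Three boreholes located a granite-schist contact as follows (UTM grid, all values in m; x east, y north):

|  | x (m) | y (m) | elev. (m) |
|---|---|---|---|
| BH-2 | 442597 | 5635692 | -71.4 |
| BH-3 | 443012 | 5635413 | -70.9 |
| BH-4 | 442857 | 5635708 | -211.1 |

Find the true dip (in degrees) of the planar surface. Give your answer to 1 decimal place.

41.5°

Two edge vectors: BH-2→BH-3 = (415, -279, 0.5), BH-2→BH-4 = (260, 16, -139.7).
Normal n = (BH-2→BH-3) × (BH-2→BH-4) = (38968.3, 58105.5, 79180).
So ∂z/∂x = −n_x/n_z = −0.49215 and ∂z/∂y = −n_y/n_z = −0.73384.
Gradient magnitude |∇z| = √(a² + b²) = √(0.24221 + 0.53852) = 0.88359.
True dip = arctan(0.88359) = 41.5°, dipping toward NE (azimuth ≈ 034°).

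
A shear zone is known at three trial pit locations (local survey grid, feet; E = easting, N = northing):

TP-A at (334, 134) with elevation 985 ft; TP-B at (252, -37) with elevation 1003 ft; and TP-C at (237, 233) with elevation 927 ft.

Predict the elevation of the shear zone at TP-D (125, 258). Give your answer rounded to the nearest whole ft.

Let the plane be z = a·E + b·N + c.
TP-B−TP-A: −82a − 171b = 18;  TP-C−TP-A: −97a + 99b = −58.
Solving gives a = 0.32933, b = −0.26319.
Then c = 985 − a·334 − b·134 = 910.27.
At (125, 258): z = 41.2 − 67.9 + 910.27 = 883.5 ft.

884 ft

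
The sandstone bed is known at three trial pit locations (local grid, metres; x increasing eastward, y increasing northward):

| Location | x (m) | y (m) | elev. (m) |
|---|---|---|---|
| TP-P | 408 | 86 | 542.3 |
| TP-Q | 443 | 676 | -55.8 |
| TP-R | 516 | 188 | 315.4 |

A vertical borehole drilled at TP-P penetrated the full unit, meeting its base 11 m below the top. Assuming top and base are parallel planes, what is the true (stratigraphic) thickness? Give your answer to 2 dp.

Let the plane be z = a·x + b·y + c.
TP-Q−TP-P: 35a + 590b = −598.1;  TP-R−TP-P: 108a + 102b = −226.9.
Solving gives a = −1.21138, b = −0.94187.
|∇z| = √(a²+b²) = 1.53446, so dip δ = arctan(1.53446) = 56.91°.
True thickness = vertical thickness × cos δ = 11 × cos 56.91° = 6.01 m.

6.01 m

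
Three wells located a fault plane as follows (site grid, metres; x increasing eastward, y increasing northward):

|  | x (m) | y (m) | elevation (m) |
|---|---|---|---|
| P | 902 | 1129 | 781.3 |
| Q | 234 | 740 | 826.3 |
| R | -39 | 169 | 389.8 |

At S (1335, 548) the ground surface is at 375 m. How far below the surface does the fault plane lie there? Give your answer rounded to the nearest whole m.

543 m

Let the plane be z = a·x + b·y + c.
Q−P: −668a − 389b = 45;  R−P: −941a − 960b = −391.5.
Solving gives a = −0.71029, b = 1.10404.
Then c = 781.3 − a·902 − b·1129 = 175.52.
At (1335, 548): z_contact = −948.2 + 605.0 + 175.52 = -167.7 m.
Depth below ground = 375 − (-167.7) = 543 m.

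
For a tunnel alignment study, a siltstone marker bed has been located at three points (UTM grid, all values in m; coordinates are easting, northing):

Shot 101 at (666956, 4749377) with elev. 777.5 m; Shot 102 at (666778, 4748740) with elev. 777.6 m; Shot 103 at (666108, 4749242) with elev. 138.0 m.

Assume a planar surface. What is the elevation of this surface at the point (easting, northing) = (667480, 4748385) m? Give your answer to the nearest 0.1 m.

1410.0 m

Two edge vectors: Shot 101→Shot 102 = (-178, -637, 0.1), Shot 101→Shot 103 = (-848, -135, -639.5).
Normal n = (Shot 101→Shot 102) × (Shot 101→Shot 103) = (407375, -113915.8, -516146).
So ∂z/∂easting = −n_x/n_z = 0.789263115 and ∂z/∂northing = −n_y/n_z = −0.220704607.
Intercept c from Shot 101: 777.5 − 526403.77 + 1048209.38 = 522583.11.
At (667480, 4748385): z = 526817.3 − 1047990.4 + 522583.11 = 1410.0 m.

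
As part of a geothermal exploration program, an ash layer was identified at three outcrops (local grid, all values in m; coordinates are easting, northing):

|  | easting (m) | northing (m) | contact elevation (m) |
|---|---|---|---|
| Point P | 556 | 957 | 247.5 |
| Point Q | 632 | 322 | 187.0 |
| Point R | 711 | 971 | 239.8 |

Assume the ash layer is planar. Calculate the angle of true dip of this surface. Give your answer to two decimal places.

Let the plane be z = a·easting + b·northing + c.
Point Q−Point P: 76a − 635b = −60.5;  Point R−Point P: 155a + 14b = −7.7.
Solving gives a = −0.05766, b = 0.08837.
Gradient magnitude |∇z| = √(a² + b²) = √(0.00332 + 0.00781) = 0.10552.
True dip = arctan(0.10552) = 6.02°, dipping toward SSE (azimuth ≈ 147°).

6.02°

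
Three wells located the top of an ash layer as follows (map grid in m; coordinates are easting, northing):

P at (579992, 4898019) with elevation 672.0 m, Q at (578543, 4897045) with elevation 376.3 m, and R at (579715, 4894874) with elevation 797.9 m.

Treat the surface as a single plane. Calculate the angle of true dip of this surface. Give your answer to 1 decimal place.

Two edge vectors: P→Q = (-1449, -974, -295.7), P→R = (-277, -3145, 125.9).
Normal n = (P→Q) × (P→R) = (-1052603.1, 264338, 4287307).
So ∂z/∂easting = −n_x/n_z = 0.24552 and ∂z/∂northing = −n_y/n_z = −0.06166.
Gradient magnitude |∇z| = √(a² + b²) = √(0.06028 + 0.00380) = 0.25314.
True dip = arctan(0.25314) = 14.2°, dipping toward WNW (azimuth ≈ 284°).

14.2°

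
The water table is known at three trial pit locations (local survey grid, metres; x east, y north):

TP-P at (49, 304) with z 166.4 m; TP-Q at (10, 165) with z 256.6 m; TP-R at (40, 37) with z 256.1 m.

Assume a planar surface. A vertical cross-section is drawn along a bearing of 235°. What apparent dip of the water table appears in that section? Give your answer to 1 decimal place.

Let the plane be z = a·x + b·y + c.
TP-Q−TP-P: −39a − 139b = 90.2;  TP-R−TP-P: −9a − 267b = 89.7.
Solving gives a = −1.26775, b = −0.29322.
Unit vector along 235° is (sin 235°, cos 235°) = (-0.8192, -0.5736).
Slope in that direction = a·(-0.8192) + b·(-0.5736) = 1.20666.
Apparent dip = arctan|1.20666| = 50.4° (true dip is 52.5°, so apparent ≤ true as expected).

50.4°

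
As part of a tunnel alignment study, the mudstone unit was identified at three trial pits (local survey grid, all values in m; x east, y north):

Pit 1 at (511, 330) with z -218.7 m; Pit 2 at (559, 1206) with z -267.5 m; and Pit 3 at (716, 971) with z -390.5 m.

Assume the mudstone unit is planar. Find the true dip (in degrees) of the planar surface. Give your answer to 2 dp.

Let the plane be z = a·x + b·y + c.
Pit 2−Pit 1: 48a + 876b = −48.8;  Pit 3−Pit 1: 205a + 641b = −171.8.
Solving gives a = −0.80112, b = −0.01181.
Gradient magnitude |∇z| = √(a² + b²) = √(0.64179 + 0.00014) = 0.80121.
True dip = arctan(0.80121) = 38.70°, dipping toward E (azimuth ≈ 089°).

38.70°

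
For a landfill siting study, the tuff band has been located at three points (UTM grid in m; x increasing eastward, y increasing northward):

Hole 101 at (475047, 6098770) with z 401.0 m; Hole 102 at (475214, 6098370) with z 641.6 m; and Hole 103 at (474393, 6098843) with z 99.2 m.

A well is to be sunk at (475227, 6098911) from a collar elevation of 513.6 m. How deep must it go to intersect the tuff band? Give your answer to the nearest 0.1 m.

98.6 m

Let the plane be z = a·x + b·y + c.
Hole 102−Hole 101: 167a − 400b = 240.6;  Hole 103−Hole 101: −654a + 73b = −301.8.
Solving gives a = 0.413602556, b = −0.428820933.
Then c = 401 − a·475047 − b·6098770 = 2419200.59.
At (475227, 6098911): z_contact = 196555.10 − 2615340.70 + 2419200.59 = 414.98 m.
Depth below ground = 513.6 − 414.98 = 98.6 m.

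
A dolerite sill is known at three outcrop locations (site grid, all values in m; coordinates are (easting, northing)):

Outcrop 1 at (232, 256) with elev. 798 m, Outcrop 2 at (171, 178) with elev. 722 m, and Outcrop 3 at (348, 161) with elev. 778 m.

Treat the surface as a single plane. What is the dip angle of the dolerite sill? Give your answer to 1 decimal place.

Two edge vectors: Outcrop 1→Outcrop 2 = (-61, -78, -76), Outcrop 1→Outcrop 3 = (116, -95, -20).
Normal n = (Outcrop 1→Outcrop 2) × (Outcrop 1→Outcrop 3) = (-5660, -10036, 14843).
So ∂z/∂E = −n_x/n_z = 0.38132 and ∂z/∂N = −n_y/n_z = 0.67614.
Gradient magnitude |∇z| = √(a² + b²) = √(0.14541 + 0.45717) = 0.77626.
True dip = arctan(0.77626) = 37.8°, dipping toward SSW (azimuth ≈ 209°).

37.8°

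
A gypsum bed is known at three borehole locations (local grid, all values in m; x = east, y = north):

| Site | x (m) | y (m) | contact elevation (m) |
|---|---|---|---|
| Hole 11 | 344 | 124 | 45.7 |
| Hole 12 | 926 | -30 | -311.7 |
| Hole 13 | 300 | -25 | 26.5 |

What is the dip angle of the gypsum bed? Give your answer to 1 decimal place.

31.4°

Two edge vectors: Hole 11→Hole 12 = (582, -154, -357.4), Hole 11→Hole 13 = (-44, -149, -19.2).
Normal n = (Hole 11→Hole 12) × (Hole 11→Hole 13) = (-50295.8, 26900, -93494).
So ∂z/∂x = −n_x/n_z = −0.53796 and ∂z/∂y = −n_y/n_z = 0.28772.
Gradient magnitude |∇z| = √(a² + b²) = √(0.28940 + 0.08278) = 0.61007.
True dip = arctan(0.61007) = 31.4°, dipping toward ESE (azimuth ≈ 118°).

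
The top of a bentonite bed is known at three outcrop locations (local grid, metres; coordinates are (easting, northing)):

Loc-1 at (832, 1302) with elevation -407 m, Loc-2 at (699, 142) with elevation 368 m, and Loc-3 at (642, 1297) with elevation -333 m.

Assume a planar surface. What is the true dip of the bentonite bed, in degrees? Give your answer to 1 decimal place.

Two edge vectors: Loc-1→Loc-2 = (-133, -1160, 775), Loc-1→Loc-3 = (-190, -5, 74).
Normal n = (Loc-1→Loc-2) × (Loc-1→Loc-3) = (-81965, -137408, -219735).
So ∂z/∂E = −n_x/n_z = −0.37302 and ∂z/∂N = −n_y/n_z = −0.62534.
Gradient magnitude |∇z| = √(a² + b²) = √(0.13914 + 0.39104) = 0.72814.
True dip = arctan(0.72814) = 36.1°, dipping toward NNE (azimuth ≈ 031°).

36.1°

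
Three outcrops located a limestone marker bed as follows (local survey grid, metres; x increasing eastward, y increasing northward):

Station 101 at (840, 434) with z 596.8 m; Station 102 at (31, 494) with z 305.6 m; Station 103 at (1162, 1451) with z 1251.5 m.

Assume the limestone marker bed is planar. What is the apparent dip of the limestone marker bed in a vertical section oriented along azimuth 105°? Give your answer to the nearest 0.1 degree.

Let the plane be z = a·x + b·y + c.
Station 102−Station 101: −809a + 60b = −291.2;  Station 103−Station 101: 322a + 1017b = 654.7.
Solving gives a = 0.39834, b = 0.51763.
Unit vector along 105° is (sin 105°, cos 105°) = (0.9659, -0.2588).
Slope in that direction = a·(0.9659) + b·(-0.2588) = 0.25079.
Apparent dip = arctan|0.25079| = 14.1° (true dip is 33.2°, so apparent ≤ true as expected).

14.1°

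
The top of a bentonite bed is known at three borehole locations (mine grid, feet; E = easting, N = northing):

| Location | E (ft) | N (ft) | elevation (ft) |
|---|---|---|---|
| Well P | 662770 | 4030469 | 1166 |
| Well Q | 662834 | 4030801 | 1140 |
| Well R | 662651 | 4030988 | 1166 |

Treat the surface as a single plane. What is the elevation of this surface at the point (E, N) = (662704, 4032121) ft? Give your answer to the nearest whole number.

Two edge vectors: Well P→Well Q = (64, 332, -26), Well P→Well R = (-119, 519, 0).
Normal n = (Well P→Well Q) × (Well P→Well R) = (13494, 3094, 72724).
So ∂z/∂E = −n_x/n_z = −0.18555085 and ∂z/∂N = −n_y/n_z = −0.04254441.
Intercept c from Well P: 1166 + 122977.54 + 171473.94 = 295617.48.
At (662704, 4032121): z = −122965.3 − 171544.2 + 295617.48 = 1108.0 ft.

1108 ft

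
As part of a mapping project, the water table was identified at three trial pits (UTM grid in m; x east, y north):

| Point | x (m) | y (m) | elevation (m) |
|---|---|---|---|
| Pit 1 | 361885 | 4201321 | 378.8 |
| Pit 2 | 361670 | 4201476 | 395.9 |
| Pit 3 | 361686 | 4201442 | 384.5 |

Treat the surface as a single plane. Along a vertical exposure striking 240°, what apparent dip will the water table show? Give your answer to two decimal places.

23.65°

Two edge vectors: Pit 1→Pit 2 = (-215, 155, 17.1), Pit 1→Pit 3 = (-199, 121, 5.7).
Normal n = (Pit 1→Pit 2) × (Pit 1→Pit 3) = (-1185.6, -2177.4, 4830).
So ∂z/∂x = −n_x/n_z = 0.24547 and ∂z/∂y = −n_y/n_z = 0.45081.
Unit vector along 240° is (sin 240°, cos 240°) = (-0.8660, -0.5000).
Slope in that direction = a·(-0.8660) + b·(-0.5000) = −0.43798.
Apparent dip = arctan|0.43798| = 23.65° (true dip is 27.2°, so apparent ≤ true as expected).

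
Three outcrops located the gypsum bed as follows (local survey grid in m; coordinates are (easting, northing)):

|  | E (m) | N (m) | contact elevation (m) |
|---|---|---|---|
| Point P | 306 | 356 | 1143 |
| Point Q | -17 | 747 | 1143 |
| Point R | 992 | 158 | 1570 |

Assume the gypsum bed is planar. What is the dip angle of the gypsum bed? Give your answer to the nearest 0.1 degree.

Let the plane be z = a·E + b·N + c.
Point Q−Point P: −323a + 391b = 0;  Point R−Point P: 686a − 198b = 427.
Solving gives a = 0.81733, b = 0.67518.
Gradient magnitude |∇z| = √(a² + b²) = √(0.66802 + 0.45587) = 1.06014.
True dip = arctan(1.06014) = 46.7°, dipping toward SW (azimuth ≈ 230°).

46.7°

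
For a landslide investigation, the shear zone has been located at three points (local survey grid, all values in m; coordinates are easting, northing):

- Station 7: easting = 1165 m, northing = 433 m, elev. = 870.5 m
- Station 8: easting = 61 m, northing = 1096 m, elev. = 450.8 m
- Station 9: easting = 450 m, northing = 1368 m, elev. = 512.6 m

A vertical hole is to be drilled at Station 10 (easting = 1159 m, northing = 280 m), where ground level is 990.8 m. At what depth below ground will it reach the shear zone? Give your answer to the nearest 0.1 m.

95.9 m

Let the plane be z = a·easting + b·northing + c.
Station 8−Station 7: −1104a + 663b = −419.7;  Station 9−Station 7: −715a + 935b = −357.9.
Solving gives a = 0.277917, b = −0.170256.
Then c = 870.5 − a·1165 − b·433 = 620.45.
At (1159, 280): z_contact = 322.11 − 47.67 + 620.45 = 894.88 m.
Depth below ground = 990.8 − 894.88 = 95.9 m.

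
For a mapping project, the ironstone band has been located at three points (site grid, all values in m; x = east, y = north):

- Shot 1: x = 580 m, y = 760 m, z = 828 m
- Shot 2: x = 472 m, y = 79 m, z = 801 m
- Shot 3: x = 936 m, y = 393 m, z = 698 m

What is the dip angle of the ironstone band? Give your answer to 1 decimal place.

16.2°

Let the plane be z = a·x + b·y + c.
Shot 2−Shot 1: −108a − 681b = −27;  Shot 3−Shot 1: 356a − 367b = −130.
Solving gives a = −0.27873, b = 0.08385.
Gradient magnitude |∇z| = √(a² + b²) = √(0.07769 + 0.00703) = 0.29107.
True dip = arctan(0.29107) = 16.2°, dipping toward ESE (azimuth ≈ 107°).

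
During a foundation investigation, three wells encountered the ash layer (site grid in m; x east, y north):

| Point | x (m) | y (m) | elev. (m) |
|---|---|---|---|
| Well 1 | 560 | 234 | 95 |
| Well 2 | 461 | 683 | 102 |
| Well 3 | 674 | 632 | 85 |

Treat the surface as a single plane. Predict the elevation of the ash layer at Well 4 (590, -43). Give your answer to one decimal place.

Two edge vectors: Well 1→Well 2 = (-99, 449, 7), Well 1→Well 3 = (114, 398, -10).
Normal n = (Well 1→Well 2) × (Well 1→Well 3) = (-7276, -192, -90588).
So ∂z/∂x = −n_x/n_z = −0.08032 and ∂z/∂y = −n_y/n_z = −0.00212.
Intercept c from Well 1: 95 + 44.98 + 0.50 = 140.47.
At (590, -43): z = −47.4 + 0.1 + 140.47 = 93.2 m.

93.2 m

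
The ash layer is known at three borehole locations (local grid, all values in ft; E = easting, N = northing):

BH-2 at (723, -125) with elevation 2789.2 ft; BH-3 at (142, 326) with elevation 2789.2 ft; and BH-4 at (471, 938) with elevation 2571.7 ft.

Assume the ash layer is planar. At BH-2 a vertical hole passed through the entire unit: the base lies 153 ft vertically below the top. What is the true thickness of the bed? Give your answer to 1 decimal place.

145.8 ft

Two edge vectors: BH-2→BH-3 = (-581, 451, 0), BH-2→BH-4 = (-252, 1063, -217.5).
Normal n = (BH-2→BH-3) × (BH-2→BH-4) = (-98092.5, -126367.5, -503951).
So ∂z/∂E = −n_x/n_z = −0.19465 and ∂z/∂N = −n_y/n_z = −0.25075.
|∇z| = √(a²+b²) = 0.31743, so dip δ = arctan(0.31743) = 17.61°.
True thickness = vertical thickness × cos δ = 153 × cos 17.61° = 145.8 ft.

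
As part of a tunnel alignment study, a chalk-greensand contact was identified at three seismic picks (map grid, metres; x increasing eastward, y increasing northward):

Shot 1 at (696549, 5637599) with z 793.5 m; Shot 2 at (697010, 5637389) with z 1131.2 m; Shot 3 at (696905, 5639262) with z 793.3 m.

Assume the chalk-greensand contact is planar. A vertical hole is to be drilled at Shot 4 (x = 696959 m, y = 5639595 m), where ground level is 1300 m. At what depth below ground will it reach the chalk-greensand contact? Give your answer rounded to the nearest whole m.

Let the plane be z = a·x + b·y + c.
Shot 2−Shot 1: 461a − 210b = 337.7;  Shot 3−Shot 1: 356a + 1663b = −0.2.
Solving gives a = 0.66740088, b = −0.14299141.
Then c = 793.5 − a·696549 − b·5637599 = 342044.31.
At (696959, 5639595): z_contact = 465151.0 − 806413.6 + 342044.31 = 781.7 m.
Depth below ground = 1300 − 781.7 = 518 m.

518 m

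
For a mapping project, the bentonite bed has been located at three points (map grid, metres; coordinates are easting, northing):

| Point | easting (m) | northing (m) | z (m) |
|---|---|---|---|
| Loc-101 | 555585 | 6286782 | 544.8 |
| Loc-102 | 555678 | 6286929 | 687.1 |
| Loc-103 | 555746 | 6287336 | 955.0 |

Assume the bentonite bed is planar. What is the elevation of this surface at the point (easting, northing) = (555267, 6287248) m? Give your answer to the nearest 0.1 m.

588.1 m

Two edge vectors: Loc-101→Loc-102 = (93, 147, 142.3), Loc-101→Loc-103 = (161, 554, 410.2).
Normal n = (Loc-101→Loc-102) × (Loc-101→Loc-103) = (-18534.8, -15238.3, 27855).
So ∂z/∂easting = −n_x/n_z = 0.665402980 and ∂z/∂northing = −n_y/n_z = 0.547057979.
Intercept c from Loc-101: 544.8 − 369687.91 − 3439234.25 = −3808377.37.
At (555267, 6287248): z = 369476.3 + 3439489.2 − 3808377.37 = 588.1 m.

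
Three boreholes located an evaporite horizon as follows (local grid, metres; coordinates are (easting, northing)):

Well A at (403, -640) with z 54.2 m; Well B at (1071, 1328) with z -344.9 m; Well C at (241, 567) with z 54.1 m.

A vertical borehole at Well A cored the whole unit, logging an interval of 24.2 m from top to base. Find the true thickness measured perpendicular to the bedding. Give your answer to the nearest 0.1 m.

22.2 m

Two edge vectors: Well A→Well B = (668, 1968, -399.1), Well A→Well C = (-162, 1207, -0.1).
Normal n = (Well A→Well B) × (Well A→Well C) = (481516.9, 64721, 1125092).
So ∂z/∂E = −n_x/n_z = −0.42798 and ∂z/∂N = −n_y/n_z = −0.05753.
|∇z| = √(a²+b²) = 0.43183, so dip δ = arctan(0.43183) = 23.36°.
True thickness = vertical thickness × cos δ = 24.2 × cos 23.36° = 22.2 m.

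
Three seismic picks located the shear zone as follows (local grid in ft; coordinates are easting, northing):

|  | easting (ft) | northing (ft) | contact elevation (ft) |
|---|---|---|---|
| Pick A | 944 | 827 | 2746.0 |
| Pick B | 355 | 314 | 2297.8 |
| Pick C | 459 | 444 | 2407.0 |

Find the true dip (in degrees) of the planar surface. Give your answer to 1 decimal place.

37.5°

Let the plane be z = a·easting + b·northing + c.
Pick B−Pick A: −589a − 513b = −448.2;  Pick C−Pick A: −485a − 383b = −339.
Solving gives a = 0.09675, b = 0.76260.
Gradient magnitude |∇z| = √(a² + b²) = √(0.00936 + 0.58156) = 0.76871.
True dip = arctan(0.76871) = 37.5°, dipping toward S (azimuth ≈ 187°).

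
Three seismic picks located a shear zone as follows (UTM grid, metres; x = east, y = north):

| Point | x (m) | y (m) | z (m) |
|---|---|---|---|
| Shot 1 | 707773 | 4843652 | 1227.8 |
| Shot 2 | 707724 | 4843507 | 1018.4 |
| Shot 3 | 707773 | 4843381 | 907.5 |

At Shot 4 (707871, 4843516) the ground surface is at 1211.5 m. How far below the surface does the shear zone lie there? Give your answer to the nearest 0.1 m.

68.4 m

Let the plane be z = a·x + b·y + c.
Shot 2−Shot 1: −49a − 145b = −209.4;  Shot 3−Shot 1: 0a − 271b = −320.3.
Solving gives a = 0.775954515, b = 1.181918819.
Then c = 1227.8 − a·707773 − b·4843652 = −6272775.31.
At (707871, 4843516): z_contact = 549275.70 + 5724642.71 − 6272775.31 = 1143.10 m.
Depth below ground = 1211.5 − 1143.10 = 68.4 m.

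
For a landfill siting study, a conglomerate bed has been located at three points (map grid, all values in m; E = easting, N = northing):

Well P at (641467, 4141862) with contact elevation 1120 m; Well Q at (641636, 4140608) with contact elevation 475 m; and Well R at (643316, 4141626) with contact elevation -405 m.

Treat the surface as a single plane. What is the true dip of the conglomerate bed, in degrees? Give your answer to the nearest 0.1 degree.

Two edge vectors: Well P→Well Q = (169, -1254, -645), Well P→Well R = (1849, -236, -1525).
Normal n = (Well P→Well Q) × (Well P→Well R) = (1760130, -934880, 2278762).
So ∂z/∂E = −n_x/n_z = −0.77241 and ∂z/∂N = −n_y/n_z = 0.41026.
Gradient magnitude |∇z| = √(a² + b²) = √(0.59661 + 0.16831) = 0.87460.
True dip = arctan(0.87460) = 41.2°, dipping toward ESE (azimuth ≈ 118°).

41.2°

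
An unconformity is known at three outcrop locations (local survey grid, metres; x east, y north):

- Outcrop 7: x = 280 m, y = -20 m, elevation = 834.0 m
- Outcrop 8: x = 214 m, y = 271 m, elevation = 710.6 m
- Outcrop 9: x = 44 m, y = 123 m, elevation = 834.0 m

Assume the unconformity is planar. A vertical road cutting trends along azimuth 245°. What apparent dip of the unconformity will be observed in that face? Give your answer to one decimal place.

25.5°

Let the plane be z = a·x + b·y + c.
Outcrop 8−Outcrop 7: −66a + 291b = −123.4;  Outcrop 9−Outcrop 7: −236a + 143b = 0.
Solving gives a = −0.29789, b = −0.49162.
Unit vector along 245° is (sin 245°, cos 245°) = (-0.9063, -0.4226).
Slope in that direction = a·(-0.9063) + b·(-0.4226) = 0.47774.
Apparent dip = arctan|0.47774| = 25.5° (true dip is 29.9°, so apparent ≤ true as expected).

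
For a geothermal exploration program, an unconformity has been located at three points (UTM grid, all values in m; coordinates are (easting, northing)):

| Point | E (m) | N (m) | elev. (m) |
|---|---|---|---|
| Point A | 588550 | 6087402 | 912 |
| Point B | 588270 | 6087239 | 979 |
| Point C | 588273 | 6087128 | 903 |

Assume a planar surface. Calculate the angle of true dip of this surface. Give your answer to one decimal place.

Let the plane be z = a·E + b·N + c.
Point B−Point A: −280a − 163b = 67;  Point C−Point A: −277a − 274b = −9.
Solving gives a = −0.62799, b = 0.66771.
Gradient magnitude |∇z| = √(a² + b²) = √(0.39437 + 0.44584) = 0.91663.
True dip = arctan(0.91663) = 42.5°, dipping toward SE (azimuth ≈ 137°).

42.5°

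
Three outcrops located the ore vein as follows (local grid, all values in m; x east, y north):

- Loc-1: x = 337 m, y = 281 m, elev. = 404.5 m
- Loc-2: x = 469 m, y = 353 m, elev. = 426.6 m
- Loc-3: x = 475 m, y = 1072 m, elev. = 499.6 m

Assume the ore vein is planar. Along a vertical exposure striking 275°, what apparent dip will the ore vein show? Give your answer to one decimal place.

5.9°

Let the plane be z = a·x + b·y + c.
Loc-2−Loc-1: 132a + 72b = 22.1;  Loc-3−Loc-1: 138a + 791b = 95.1.
Solving gives a = 0.11256, b = 0.10059.
Unit vector along 275° is (sin 275°, cos 275°) = (-0.9962, 0.0872).
Slope in that direction = a·(-0.9962) + b·(0.0872) = −0.10336.
Apparent dip = arctan|0.10336| = 5.9° (true dip is 8.6°, so apparent ≤ true as expected).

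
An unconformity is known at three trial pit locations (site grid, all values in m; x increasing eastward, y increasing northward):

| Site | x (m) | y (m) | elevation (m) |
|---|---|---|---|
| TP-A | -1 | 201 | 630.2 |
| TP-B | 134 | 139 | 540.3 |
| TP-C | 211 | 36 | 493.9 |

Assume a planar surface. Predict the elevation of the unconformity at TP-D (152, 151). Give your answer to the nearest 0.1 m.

Two edge vectors: TP-A→TP-B = (135, -62, -89.9), TP-A→TP-C = (212, -165, -136.3).
Normal n = (TP-A→TP-B) × (TP-A→TP-C) = (-6382.9, -658.3, -9131).
So ∂z/∂x = −n_x/n_z = −0.69904 and ∂z/∂y = −n_y/n_z = −0.07210.
Intercept c from TP-A: 630.2 − 0.70 + 14.49 = 643.99.
At (152, 151): z = −106.3 − 10.9 + 643.99 = 526.9 m.

526.9 m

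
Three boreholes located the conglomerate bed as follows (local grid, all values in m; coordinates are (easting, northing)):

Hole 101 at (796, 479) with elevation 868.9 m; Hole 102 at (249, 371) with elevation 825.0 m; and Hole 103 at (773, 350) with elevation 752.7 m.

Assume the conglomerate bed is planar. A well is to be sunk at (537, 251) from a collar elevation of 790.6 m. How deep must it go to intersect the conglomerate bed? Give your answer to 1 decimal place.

Let the plane be z = a·E + b·N + c.
Hole 102−Hole 101: −547a − 108b = −43.9;  Hole 103−Hole 101: −23a − 129b = −116.2.
Solving gives a = −0.10115, b = 0.91881.
Then c = 868.9 − a·796 − b·479 = 509.31.
At (537, 251): z_contact = −54.32 + 230.62 + 509.31 = 685.61 m.
Depth below ground = 790.6 − 685.61 = 105.0 m.

105.0 m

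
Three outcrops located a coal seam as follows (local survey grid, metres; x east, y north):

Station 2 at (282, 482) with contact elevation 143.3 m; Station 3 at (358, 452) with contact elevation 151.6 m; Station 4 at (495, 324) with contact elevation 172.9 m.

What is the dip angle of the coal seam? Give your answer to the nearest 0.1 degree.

Let the plane be z = a·x + b·y + c.
Station 3−Station 2: 76a − 30b = 8.3;  Station 4−Station 2: 213a − 158b = 29.6.
Solving gives a = 0.07536, b = −0.08574.
Gradient magnitude |∇z| = √(a² + b²) = √(0.00568 + 0.00735) = 0.11416.
True dip = arctan(0.11416) = 6.5°, dipping toward NW (azimuth ≈ 319°).

6.5°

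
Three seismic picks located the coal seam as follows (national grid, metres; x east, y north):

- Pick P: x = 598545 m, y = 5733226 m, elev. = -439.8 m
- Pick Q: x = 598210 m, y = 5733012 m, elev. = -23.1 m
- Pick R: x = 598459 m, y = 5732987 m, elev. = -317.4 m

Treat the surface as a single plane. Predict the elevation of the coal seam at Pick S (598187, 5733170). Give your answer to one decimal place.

Let the plane be z = a·x + b·y + c.
Pick Q−Pick P: −335a − 214b = 416.7;  Pick R−Pick P: −86a − 239b = 122.4.
Solving gives a = −1.190342356, b = −0.083809864.
Then c = -439.8 − a·598545 − b·5733226 = 1192534.55.
At (598187, 5733170): z = −712047.3 − 480496.2 + 1192534.55 = -9.0 m.

-9.0 m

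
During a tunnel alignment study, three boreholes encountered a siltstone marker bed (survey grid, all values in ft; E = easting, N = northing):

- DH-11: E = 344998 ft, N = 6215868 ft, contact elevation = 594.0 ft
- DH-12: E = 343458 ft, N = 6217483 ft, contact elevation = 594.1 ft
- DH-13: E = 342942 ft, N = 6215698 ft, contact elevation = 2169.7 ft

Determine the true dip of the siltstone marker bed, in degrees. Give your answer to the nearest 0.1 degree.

Two edge vectors: DH-11→DH-12 = (-1540, 1615, 0.1), DH-11→DH-13 = (-2056, -170, 1575.7).
Normal n = (DH-11→DH-12) × (DH-11→DH-13) = (2544772.5, 2426372.4, 3582240).
So ∂z/∂E = −n_x/n_z = −0.71039 and ∂z/∂N = −n_y/n_z = −0.67733.
Gradient magnitude |∇z| = √(a² + b²) = √(0.50465 + 0.45878) = 0.98154.
True dip = arctan(0.98154) = 44.5°, dipping toward NE (azimuth ≈ 046°).

44.5°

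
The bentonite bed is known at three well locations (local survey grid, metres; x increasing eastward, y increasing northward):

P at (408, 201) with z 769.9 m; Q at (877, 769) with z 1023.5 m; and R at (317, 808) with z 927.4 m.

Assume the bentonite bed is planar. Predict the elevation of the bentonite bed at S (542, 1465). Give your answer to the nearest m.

Let the plane be z = a·x + b·y + c.
Q−P: 469a + 568b = 253.6;  R−P: −91a + 607b = 157.5.
Solving gives a = 0.19168, b = 0.28821.
Then c = 769.9 − a·408 − b·201 = 633.77.
At (542, 1465): z = 103.9 + 422.2 + 633.77 = 1159.9 m.

1160 m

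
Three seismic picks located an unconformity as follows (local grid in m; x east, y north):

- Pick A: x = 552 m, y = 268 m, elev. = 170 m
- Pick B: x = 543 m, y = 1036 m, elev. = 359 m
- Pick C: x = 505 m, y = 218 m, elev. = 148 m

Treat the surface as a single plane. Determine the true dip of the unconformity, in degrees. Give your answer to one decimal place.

17.8°

Two edge vectors: Pick A→Pick B = (-9, 768, 189), Pick A→Pick C = (-47, -50, -22).
Normal n = (Pick A→Pick B) × (Pick A→Pick C) = (-7446, -9081, 36546).
So ∂z/∂x = −n_x/n_z = 0.20374 and ∂z/∂y = −n_y/n_z = 0.24848.
Gradient magnitude |∇z| = √(a² + b²) = √(0.04151 + 0.06174) = 0.32133.
True dip = arctan(0.32133) = 17.8°, dipping toward SW (azimuth ≈ 219°).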